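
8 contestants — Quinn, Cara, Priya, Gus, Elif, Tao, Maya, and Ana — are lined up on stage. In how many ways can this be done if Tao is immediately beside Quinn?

Glue Tao and Quinn into one block (2 internal orders), leaving 7 units to arrange in a row.
That gives 2 × 7! = 2 × 5040 = 10080.

10080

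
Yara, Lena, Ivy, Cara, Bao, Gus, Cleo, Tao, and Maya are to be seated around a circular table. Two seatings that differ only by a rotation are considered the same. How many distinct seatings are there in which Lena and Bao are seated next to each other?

10080

Glue Lena and Bao into a block (2 internal orders). Seating 8 units around a circle gives (7)! arrangements.
So 2 × (7)! = 2 × 5040 = 10080.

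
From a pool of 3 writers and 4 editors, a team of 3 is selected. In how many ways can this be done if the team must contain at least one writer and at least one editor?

Unrestricted: C(7,3) = 35 ways to pick any 3 of the 7.
Subtract selections that omit an entire group: no writers → C(4,3) = 4; no editors → C(3,3) = 1.
Both groups omitted at once is impossible, so 35 − 5 = 30.

30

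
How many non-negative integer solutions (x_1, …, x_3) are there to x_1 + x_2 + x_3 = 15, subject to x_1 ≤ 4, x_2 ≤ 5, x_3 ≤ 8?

By stars and bars, unrestricted non-negative solutions to x_1+…+x_3 = 15 number C(15+2,2) = 136.
Subtract solutions that violate a single cap (substitute x_i' = x_i − (cap_i+1)): x_1 ≥ 5 gives C(12,2) = 66; x_2 ≥ 6 gives C(11,2) = 55; x_3 ≥ 9 gives C(8,2) = 28. Together 149.
Add back pairs where two caps are both exceeded: 15 + 3 + 1 = 19.
By inclusion–exclusion the count is 136 − 149 + 19 = 6.

6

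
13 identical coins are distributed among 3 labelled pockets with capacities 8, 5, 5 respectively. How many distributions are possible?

By stars and bars, unrestricted non-negative solutions to x_1+…+x_3 = 13 number C(13+2,2) = 105.
Subtract solutions that violate a single cap (substitute x_i' = x_i − (cap_i+1)): x_1 ≥ 9 gives C(6,2) = 15; x_2 ≥ 6 gives C(9,2) = 36; x_3 ≥ 6 gives C(9,2) = 36. Together 87.
Add back pairs where two caps are both exceeded: 0 + 0 + 3 = 3.
By inclusion–exclusion the count is 105 − 87 + 3 = 21.

21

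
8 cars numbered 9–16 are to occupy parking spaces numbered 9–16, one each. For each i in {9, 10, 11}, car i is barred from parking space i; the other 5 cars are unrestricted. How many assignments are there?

27240

Let Aᵢ (for i ∈ {9, 10, 11}) be the placements that put car i in its forbidden parking space. Any j of these fix j positions, leaving (8−j)! ways to fill the rest, and there are C(3,j) ways to pick which j.
By inclusion–exclusion, the number of valid placements is Σ_{j=0}^{3} (−1)^j C(3,j)·(8−j)!.
Computing: 40320 − 15120 + 2160 − 120 = 27240.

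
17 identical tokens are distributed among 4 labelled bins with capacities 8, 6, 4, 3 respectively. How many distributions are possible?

Without the upper bounds there are C(20,3) = 1140 ways to split 17 among 4 bins.
Subtract solutions that violate a single cap (substitute x_i' = x_i − (cap_i+1)): x_1 ≥ 9 gives C(11,3) = 165; x_2 ≥ 7 gives C(13,3) = 286; x_3 ≥ 5 gives C(15,3) = 455; x_4 ≥ 4 gives C(16,3) = 560. Together 1466.
Add back pairs where two caps are both exceeded: 4 + 20 + 35 + 56 + 84 + 165 = 364.
Subtract triples: 0 + 0 + 0 + 4 = 4.
By inclusion–exclusion the count is 1140 − 1466 + 364 − 4 = 34.

34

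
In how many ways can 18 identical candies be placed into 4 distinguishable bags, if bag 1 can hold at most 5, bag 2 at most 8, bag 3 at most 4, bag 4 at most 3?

10

Ignoring the caps, the number of non-negative solutions to x_1+…+x_4 = 18 is C(21,3) = 1330.
Subtract solutions that violate a single cap (substitute x_i' = x_i − (cap_i+1)): x_1 ≥ 6 gives C(15,3) = 455; x_2 ≥ 9 gives C(12,3) = 220; x_3 ≥ 5 gives C(16,3) = 560; x_4 ≥ 4 gives C(17,3) = 680. Together 1915.
Add back pairs where two caps are both exceeded: 20 + 120 + 165 + 35 + 56 + 220 = 616.
Subtract triples: 0 + 0 + 20 + 1 = 21.
By inclusion–exclusion the count is 1330 − 1915 + 616 − 21 = 10.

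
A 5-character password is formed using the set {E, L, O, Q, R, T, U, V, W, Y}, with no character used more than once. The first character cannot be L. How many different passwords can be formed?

The first character has 10−1 = 9 choices (anything except L).
The remaining 4 characters are filled from the other 9 symbols without repetition: 9 × 8 × 7 × 6 = 3024.
Total: 9 × 3024 = 27216.

27216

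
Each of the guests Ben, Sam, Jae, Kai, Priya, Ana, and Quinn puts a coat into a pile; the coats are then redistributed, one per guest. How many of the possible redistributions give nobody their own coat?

1854

Count assignments avoiding every fixed point. For any j of the 7 guests fixed to their own coat, the other 7−j can be arranged in (7−j)! ways.
By inclusion–exclusion this is Σ_{j=0}^{7} (−1)^j C(7,j)·(7−j)!.
Computing: 5040 − 5040 + 2520 − 840 + 210 − 42 + 7 − 1 = 1854.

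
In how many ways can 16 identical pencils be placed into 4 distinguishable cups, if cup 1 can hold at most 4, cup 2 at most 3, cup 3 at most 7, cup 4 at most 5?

Without the upper bounds there are C(19,3) = 969 ways to split 16 among 4 cups.
Subtract solutions that violate a single cap (substitute x_i' = x_i − (cap_i+1)): x_1 ≥ 5 gives C(14,3) = 364; x_2 ≥ 4 gives C(15,3) = 455; x_3 ≥ 8 gives C(11,3) = 165; x_4 ≥ 6 gives C(13,3) = 286. Together 1270.
Add back pairs where two caps are both exceeded: 120 + 20 + 56 + 35 + 84 + 10 = 325.
Subtract triples: 0 + 4 + 0 + 0 = 4.
By inclusion–exclusion the count is 969 − 1270 + 325 − 4 = 20.

20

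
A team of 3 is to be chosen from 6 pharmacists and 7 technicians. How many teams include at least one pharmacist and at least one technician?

231

Total 3-person selections from all 13: C(13,3) = 286.
Subtract selections that omit an entire group: no pharmacists → C(7,3) = 35; no technicians → C(6,3) = 20.
Both groups omitted at once is impossible, so 286 − 55 = 231.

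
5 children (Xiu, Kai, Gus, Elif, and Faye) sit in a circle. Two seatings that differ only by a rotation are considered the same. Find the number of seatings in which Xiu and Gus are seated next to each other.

Glue Xiu and Gus into a block (2 internal orders). Seating 4 units around a circle gives (3)! arrangements.
So 2 × (3)! = 2 × 6 = 12.

12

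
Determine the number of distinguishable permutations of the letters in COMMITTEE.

Letter multiplicities in COMMITTEE: C×1, E×2, I×1, M×2, O×1, T×2.
So there are 9! / (2!·2!·2!) = 45360 distinguishable arrangements.

45360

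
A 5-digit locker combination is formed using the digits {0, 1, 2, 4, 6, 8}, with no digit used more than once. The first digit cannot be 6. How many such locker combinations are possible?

The first digit has 6−1 = 5 choices (anything except 6).
The remaining 4 digits are filled from the other 5 symbols without repetition: 5 × 4 × 3 × 2 = 120.
Total: 5 × 120 = 600.

600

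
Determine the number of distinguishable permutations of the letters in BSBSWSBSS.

BSBSWSBSS has 9 letters with B appearing 3 times and S appearing 5 times.
So there are 9! / (5!·3!) = 504 distinguishable arrangements.

504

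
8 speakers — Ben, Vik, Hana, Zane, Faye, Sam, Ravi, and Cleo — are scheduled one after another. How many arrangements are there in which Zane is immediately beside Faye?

10080

Glue Zane and Faye into one block (2 internal orders), leaving 7 units to arrange in a row.
So the count is 2·(7)! = 10080.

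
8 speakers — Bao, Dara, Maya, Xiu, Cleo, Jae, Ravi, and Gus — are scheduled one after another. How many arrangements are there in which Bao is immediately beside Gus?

10080

Glue Bao and Gus into one block (2 internal orders), leaving 7 units to arrange in a row.
So the count is 2·(7)! = 10080.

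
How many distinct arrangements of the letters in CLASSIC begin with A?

180

With the first slot taken by A, it remains to arrange the other 6 letters (CLSSIC).
Those 6 letters have C appearing twice and S appearing twice, giving (6)!/(2!·2!) = 180.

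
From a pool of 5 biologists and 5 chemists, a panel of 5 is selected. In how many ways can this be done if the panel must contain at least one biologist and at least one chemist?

250

With no constraint there are C(10,5) = 252 possible selections.
Subtract selections that omit an entire group: no biologists → C(5,5) = 1; no chemists → C(5,5) = 1.
Both groups omitted at once is impossible, so 252 − 2 = 250.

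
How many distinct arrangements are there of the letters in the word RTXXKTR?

630

Letter multiplicities in RTXXKTR: K×1, R×2, T×2, X×2.
The number of distinct arrangements is 7!/(2!·2!·2!) = 5040/8 = 630.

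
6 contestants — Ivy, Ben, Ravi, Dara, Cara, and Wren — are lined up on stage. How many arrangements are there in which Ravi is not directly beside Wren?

Of the 6! = 720 arrangements, those with Ravi and Wren adjacent number 2 × 5! = 240 (treat the pair as a block with 2 internal orders).
So 720 − 240 = 480 arrangements keep them apart.

480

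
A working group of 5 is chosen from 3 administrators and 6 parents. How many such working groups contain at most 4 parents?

120

Split by how many parents are chosen (0 through 4).
Sum: C(6,0)·C(3,5) + C(6,1)·C(3,4) + C(6,2)·C(3,3) + C(6,3)·C(3,2) + C(6,4)·C(3,1) = 0 + 0 + 15 + 60 + 45 = 120.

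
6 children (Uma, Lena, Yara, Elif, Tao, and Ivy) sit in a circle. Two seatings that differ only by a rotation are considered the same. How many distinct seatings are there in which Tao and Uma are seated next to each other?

Glue Tao and Uma into a block (2 internal orders). Seating 5 units around a circle gives (4)! arrangements.
So 2 × (4)! = 2 × 24 = 48.

48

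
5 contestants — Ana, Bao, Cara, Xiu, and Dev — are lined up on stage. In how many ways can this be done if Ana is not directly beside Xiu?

72

There are 5! = 120 arrangements in all. If Ana and Xiu are adjacent, merging them into one block gives 2·(4)! = 48 arrangements.
So 120 − 48 = 72 arrangements keep them apart.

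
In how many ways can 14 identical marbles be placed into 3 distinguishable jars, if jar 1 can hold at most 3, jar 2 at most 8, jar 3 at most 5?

6

Ignoring the caps, the number of non-negative solutions to x_1+…+x_3 = 14 is C(16,2) = 120.
Subtract solutions that violate a single cap (substitute x_i' = x_i − (cap_i+1)): x_1 ≥ 4 gives C(12,2) = 66; x_2 ≥ 9 gives C(7,2) = 21; x_3 ≥ 6 gives C(10,2) = 45. Together 132.
Add back pairs where two caps are both exceeded: 3 + 15 + 0 = 18.
By inclusion–exclusion the count is 120 − 132 + 18 = 6.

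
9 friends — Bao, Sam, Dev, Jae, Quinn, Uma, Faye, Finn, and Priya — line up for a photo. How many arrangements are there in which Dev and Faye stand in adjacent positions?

80640

Place the 7 others and the Dev-Faye pair as 8 objects in a line; the pair has 2 internal arrangements.
So the count is 2·(8)! = 80640.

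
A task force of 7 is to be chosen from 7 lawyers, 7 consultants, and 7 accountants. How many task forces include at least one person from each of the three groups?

Unrestricted: C(21,7) = 116280 ways to pick any 7 of the 21.
Subtract selections that omit an entire group: no lawyers → C(14,7) = 3432; no consultants → C(14,7) = 3432; no accountants → C(14,7) = 3432.
Add back selections omitting two groups (i.e. drawn from a single group): C(7,7) + C(7,7) + C(7,7) = 3.
By inclusion–exclusion: 116280 − 10296 + 3 = 105987.

105987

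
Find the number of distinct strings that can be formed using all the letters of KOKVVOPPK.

7560

Letter multiplicities in KOKVVOPPK: K×3, O×2, P×2, V×2.
The number of distinct arrangements is 9!/(3!·2!·2!·2!) = 362880/48 = 7560.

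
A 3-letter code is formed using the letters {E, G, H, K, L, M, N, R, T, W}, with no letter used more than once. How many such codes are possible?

With no repetition, fill the 3 letters in order: 10 choices, then 9, down to 8.
That product is 10 × 9 × 8 = 720.

720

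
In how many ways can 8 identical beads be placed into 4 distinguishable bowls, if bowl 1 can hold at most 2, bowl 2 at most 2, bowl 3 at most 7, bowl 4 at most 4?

Ignoring the caps, the number of non-negative solutions to x_1+…+x_4 = 8 is C(11,3) = 165.
Subtract solutions that violate a single cap (substitute x_i' = x_i − (cap_i+1)): x_1 ≥ 3 gives C(8,3) = 56; x_2 ≥ 3 gives C(8,3) = 56; x_3 ≥ 8 gives C(3,3) = 1; x_4 ≥ 5 gives C(6,3) = 20. Together 133.
Add back pairs where two caps are both exceeded: 10 + 0 + 1 + 0 + 1 + 0 = 12.
By inclusion–exclusion the count is 165 − 133 + 12 = 44.

44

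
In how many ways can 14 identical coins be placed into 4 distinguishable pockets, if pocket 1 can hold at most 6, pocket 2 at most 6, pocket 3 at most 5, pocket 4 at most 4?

104

Without the upper bounds there are C(17,3) = 680 ways to split 14 among 4 pockets.
Subtract solutions that violate a single cap (substitute x_i' = x_i − (cap_i+1)): x_1 ≥ 7 gives C(10,3) = 120; x_2 ≥ 7 gives C(10,3) = 120; x_3 ≥ 6 gives C(11,3) = 165; x_4 ≥ 5 gives C(12,3) = 220. Together 625.
Add back pairs where two caps are both exceeded: 1 + 4 + 10 + 4 + 10 + 20 = 49.
By inclusion–exclusion the count is 680 − 625 + 49 = 104.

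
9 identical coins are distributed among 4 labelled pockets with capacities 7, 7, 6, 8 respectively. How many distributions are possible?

201

Ignoring the caps, the number of non-negative solutions to x_1+…+x_4 = 9 is C(12,3) = 220.
Subtract solutions that violate a single cap (substitute x_i' = x_i − (cap_i+1)): x_1 ≥ 8 gives C(4,3) = 4; x_2 ≥ 8 gives C(4,3) = 4; x_3 ≥ 7 gives C(5,3) = 10; x_4 ≥ 9 gives C(3,3) = 1. Together 19.
No two caps can be exceeded simultaneously, so the pair terms are all 0.
By inclusion–exclusion the count is 220 − 19 + 0 = 201.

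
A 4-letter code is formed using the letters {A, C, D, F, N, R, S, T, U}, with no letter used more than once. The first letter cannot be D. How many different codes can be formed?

The first letter has 9−1 = 8 choices (anything except D).
The remaining 3 letters are filled from the other 8 symbols without repetition: 8 × 7 × 6 = 336.
Total: 8 × 336 = 2688.

2688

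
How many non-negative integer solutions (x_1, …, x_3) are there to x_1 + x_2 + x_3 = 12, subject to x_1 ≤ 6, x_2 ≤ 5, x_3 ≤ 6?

By stars and bars, unrestricted non-negative solutions to x_1+…+x_3 = 12 number C(12+2,2) = 91.
Subtract solutions that violate a single cap (substitute x_i' = x_i − (cap_i+1)): x_1 ≥ 7 gives C(7,2) = 21; x_2 ≥ 6 gives C(8,2) = 28; x_3 ≥ 7 gives C(7,2) = 21. Together 70.
No two caps can be exceeded simultaneously, so the pair terms are all 0.
By inclusion–exclusion the count is 91 − 70 + 0 = 21.

21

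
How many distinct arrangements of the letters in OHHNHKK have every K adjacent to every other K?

Treat the 2 copies of K as a single block. The multiset to arrange is then {KK, H, H, H, N, O}, 6 items in all.
That gives (6)!/(3!) = 120 arrangements.

120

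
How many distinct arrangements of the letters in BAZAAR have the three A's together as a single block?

Treat the 3 copies of A as a single block. The multiset to arrange is then {AAA, B, R, Z}, 4 items in all.
All 4 items are distinct, so there are (4)! = 24 arrangements.

24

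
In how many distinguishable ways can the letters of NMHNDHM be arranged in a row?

The 7 letters of NMHNDHM have repeats: H appearing twice, M appearing twice, and N appearing twice.
The number of distinct arrangements is 7!/(2!·2!·2!) = 5040/8 = 630.

630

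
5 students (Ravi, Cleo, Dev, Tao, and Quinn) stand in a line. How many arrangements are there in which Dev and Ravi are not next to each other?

72

There are 5! = 120 arrangements in all. If Dev and Ravi are adjacent, merging them into one block gives 2·(4)! = 48 arrangements.
So 120 − 48 = 72 arrangements keep them apart.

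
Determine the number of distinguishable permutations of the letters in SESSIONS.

Letter multiplicities in SESSIONS: E×1, I×1, N×1, O×1, S×4.
Dividing 8! = 40320 by 4! = 24 for the repeated letters gives 1680.

1680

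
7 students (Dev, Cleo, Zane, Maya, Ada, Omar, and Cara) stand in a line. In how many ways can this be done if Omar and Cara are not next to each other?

Of the 7! = 5040 arrangements, those with Omar and Cara adjacent number 2 × 6! = 1440 (treat the pair as a block with 2 internal orders).
So 5040 − 1440 = 3600 arrangements keep them apart.

3600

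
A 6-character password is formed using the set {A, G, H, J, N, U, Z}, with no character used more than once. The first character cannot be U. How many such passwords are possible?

4320

The first character has 7−1 = 6 choices (anything except U).
The remaining 5 characters are filled from the other 6 symbols without repetition: 6 × 5 × 4 × 3 × 2 = 720.
Total: 6 × 720 = 4320.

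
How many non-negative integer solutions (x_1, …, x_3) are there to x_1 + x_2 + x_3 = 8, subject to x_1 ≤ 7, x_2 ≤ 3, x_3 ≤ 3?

15

Ignoring the caps, the number of non-negative solutions to x_1+…+x_3 = 8 is C(10,2) = 45.
Subtract solutions that violate a single cap (substitute x_i' = x_i − (cap_i+1)): x_1 ≥ 8 gives C(2,2) = 1; x_2 ≥ 4 gives C(6,2) = 15; x_3 ≥ 4 gives C(6,2) = 15. Together 31.
Add back pairs where two caps are both exceeded: 0 + 0 + 1 = 1.
By inclusion–exclusion the count is 45 − 31 + 1 = 15.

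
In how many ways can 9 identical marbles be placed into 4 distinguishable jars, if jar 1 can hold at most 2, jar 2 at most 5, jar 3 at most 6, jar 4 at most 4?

76

Ignoring the caps, the number of non-negative solutions to x_1+…+x_4 = 9 is C(12,3) = 220.
Subtract solutions that violate a single cap (substitute x_i' = x_i − (cap_i+1)): x_1 ≥ 3 gives C(9,3) = 84; x_2 ≥ 6 gives C(6,3) = 20; x_3 ≥ 7 gives C(5,3) = 10; x_4 ≥ 5 gives C(7,3) = 35. Together 149.
Add back pairs where two caps are both exceeded: 1 + 0 + 4 + 0 + 0 + 0 = 5.
By inclusion–exclusion the count is 220 − 149 + 5 = 76.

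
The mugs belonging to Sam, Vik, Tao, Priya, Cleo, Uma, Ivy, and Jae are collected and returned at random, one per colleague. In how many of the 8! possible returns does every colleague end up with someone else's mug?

Let Aᵢ be the assignments in which colleague i gets their own mug. We want the size of the complement of A₁∪…∪A_8.
By inclusion–exclusion this is Σ_{j=0}^{8} (−1)^j C(8,j)·(8−j)!.
Computing: 40320 − 40320 + 20160 − 6720 + 1680 − 336 + 56 − 8 + 1 = 14833.

14833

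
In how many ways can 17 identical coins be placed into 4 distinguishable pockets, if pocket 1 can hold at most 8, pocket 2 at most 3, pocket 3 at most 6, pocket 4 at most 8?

Without the upper bounds there are C(20,3) = 1140 ways to split 17 among 4 pockets.
Subtract solutions that violate a single cap (substitute x_i' = x_i − (cap_i+1)): x_1 ≥ 9 gives C(11,3) = 165; x_2 ≥ 4 gives C(16,3) = 560; x_3 ≥ 7 gives C(13,3) = 286; x_4 ≥ 9 gives C(11,3) = 165. Together 1176.
Add back pairs where two caps are both exceeded: 35 + 4 + 0 + 84 + 35 + 4 = 162.
By inclusion–exclusion the count is 1140 − 1176 + 162 = 126.

126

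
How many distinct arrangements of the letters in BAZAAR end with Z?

20

With the last slot taken by Z, it remains to arrange the other 5 letters (BAAAR).
Those 5 letters have A appearing 3 times, giving (5)!/(3!) = 20.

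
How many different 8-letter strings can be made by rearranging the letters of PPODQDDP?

1120

The 8 letters of PPODQDDP have repeats: D appearing 3 times and P appearing 3 times.
So there are 8! / (3!·3!) = 1120 distinguishable arrangements.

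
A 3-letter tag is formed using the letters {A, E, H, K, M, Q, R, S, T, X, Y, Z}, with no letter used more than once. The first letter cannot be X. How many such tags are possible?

The first letter has 12−1 = 11 choices (anything except X).
The remaining 2 letters are filled from the other 11 symbols without repetition: 11 × 10 = 110.
Total: 11 × 110 = 1210.

1210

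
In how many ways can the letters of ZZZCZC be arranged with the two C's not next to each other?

10

Total arrangements of ZZZCZC: 6!/(4!·2!) = 15.
Arrangements with the C's together: treat CC as one letter, giving (5)!/(4!) = 5.
Subtracting, 15 − 5 = 10 arrangements keep the C's apart.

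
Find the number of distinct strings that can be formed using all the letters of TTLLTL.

20

TTLLTL has 6 letters with L appearing 3 times and T appearing 3 times.
Dividing 6! = 720 by 3!·3! = 36 for the repeated letters gives 20.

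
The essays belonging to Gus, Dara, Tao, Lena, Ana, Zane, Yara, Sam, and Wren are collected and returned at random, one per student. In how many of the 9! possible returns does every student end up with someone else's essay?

Count assignments avoiding every fixed point. For any j of the 9 students fixed to their own essay, the other 9−j can be arranged in (9−j)! ways.
By inclusion–exclusion this is Σ_{j=0}^{9} (−1)^j C(9,j)·(9−j)!.
Computing: 362880 − 362880 + 181440 − 60480 + 15120 − 3024 + 504 − 72 + 9 − 1 = 133496.

133496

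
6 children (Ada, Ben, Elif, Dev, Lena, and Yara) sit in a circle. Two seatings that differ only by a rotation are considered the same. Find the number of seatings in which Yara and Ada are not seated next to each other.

72

Without the restriction there are (5)! = 120 seatings.
Those with Yara next to Ada: fuse the pair into one unit and seat 5 units around a circle — 2·(4)! = 48.
Subtracting, 120 − 48 = 72.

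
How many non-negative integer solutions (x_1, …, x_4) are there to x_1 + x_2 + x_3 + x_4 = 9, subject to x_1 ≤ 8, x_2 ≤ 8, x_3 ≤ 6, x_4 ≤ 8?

By stars and bars, unrestricted non-negative solutions to x_1+…+x_4 = 9 number C(9+3,3) = 220.
Subtract solutions that violate a single cap (substitute x_i' = x_i − (cap_i+1)): x_1 ≥ 9 gives C(3,3) = 1; x_2 ≥ 9 gives C(3,3) = 1; x_3 ≥ 7 gives C(5,3) = 10; x_4 ≥ 9 gives C(3,3) = 1. Together 13.
No two caps can be exceeded simultaneously, so the pair terms are all 0.
By inclusion–exclusion the count is 220 − 13 + 0 = 207.

207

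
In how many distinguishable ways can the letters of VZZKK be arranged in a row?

30

Letter multiplicities in VZZKK: K×2, V×1, Z×2.
Dividing 5! = 120 by 2!·2! = 4 for the repeated letters gives 30.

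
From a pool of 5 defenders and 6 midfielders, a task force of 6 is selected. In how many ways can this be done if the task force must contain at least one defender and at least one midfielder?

461

Unrestricted: C(11,6) = 462 ways to pick any 6 of the 11.
Subtract selections that omit an entire group: no defenders → C(6,6) = 1; no midfielders → C(5,6) = 0.
Both groups omitted at once is impossible, so 462 − 1 = 461.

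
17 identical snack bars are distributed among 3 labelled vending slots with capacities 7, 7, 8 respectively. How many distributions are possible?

By stars and bars, unrestricted non-negative solutions to x_1+…+x_3 = 17 number C(17+2,2) = 171.
Subtract solutions that violate a single cap (substitute x_i' = x_i − (cap_i+1)): x_1 ≥ 8 gives C(11,2) = 55; x_2 ≥ 8 gives C(11,2) = 55; x_3 ≥ 9 gives C(10,2) = 45. Together 155.
Add back pairs where two caps are both exceeded: 3 + 1 + 1 = 5.
By inclusion–exclusion the count is 171 − 155 + 5 = 21.

21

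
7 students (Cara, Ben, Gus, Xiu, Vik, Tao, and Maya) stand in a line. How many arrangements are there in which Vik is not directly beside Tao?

There are 7! = 5040 arrangements in all. If Vik and Tao are adjacent, merging them into one block gives 2·(6)! = 1440 arrangements.
Complementary counting: 5040 − 1440 = 3600.

3600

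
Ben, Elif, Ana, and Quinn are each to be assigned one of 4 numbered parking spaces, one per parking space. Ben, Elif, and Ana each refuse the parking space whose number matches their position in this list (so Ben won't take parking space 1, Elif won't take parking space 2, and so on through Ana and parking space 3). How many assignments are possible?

Let Aᵢ (for i ∈ {1, 2, 3}) be the placements that put person i in their forbidden parking space. Any j of these fix j positions, leaving (4−j)! ways to fill the rest, and there are C(3,j) ways to pick which j.
By inclusion–exclusion, the number of valid placements is Σ_{j=0}^{3} (−1)^j C(3,j)·(4−j)!.
Computing: 24 − 18 + 6 − 1 = 11.

11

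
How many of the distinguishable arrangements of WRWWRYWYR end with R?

420

Fix R in the last position and arrange the remaining 8 letters.
Those 8 letters have R appearing twice, W appearing 4 times, and Y appearing twice, giving (8)!/(4!·2!·2!) = 420.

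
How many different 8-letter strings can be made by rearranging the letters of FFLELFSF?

840

Letter multiplicities in FFLELFSF: E×1, F×4, L×2, S×1.
Dividing 8! = 40320 by 4!·2! = 48 for the repeated letters gives 840.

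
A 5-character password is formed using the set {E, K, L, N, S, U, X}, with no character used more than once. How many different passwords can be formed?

This is a permutation of 5 out of 7: P(7,5) = 7!/2!.
That product is 7 × 6 × 5 × 4 × 3 = 2520.

2520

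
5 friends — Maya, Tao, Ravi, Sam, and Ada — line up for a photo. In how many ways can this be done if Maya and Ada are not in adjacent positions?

Of the 5! = 120 arrangements, those with Maya and Ada adjacent number 2 × 4! = 48 (treat the pair as a block with 2 internal orders).
Complementary counting: 120 − 48 = 72.

72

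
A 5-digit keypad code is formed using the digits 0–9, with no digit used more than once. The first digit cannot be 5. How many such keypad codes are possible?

The first digit has 10−1 = 9 choices (anything except 5).
The remaining 4 digits are filled from the other 9 symbols without repetition: 9 × 8 × 7 × 6 = 3024.
Total: 9 × 3024 = 27216.

27216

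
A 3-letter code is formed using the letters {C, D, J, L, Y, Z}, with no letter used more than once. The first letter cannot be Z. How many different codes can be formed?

100

The first letter has 6−1 = 5 choices (anything except Z).
The remaining 2 letters are filled from the other 5 symbols without repetition: 5 × 4 = 20.
Total: 5 × 20 = 100.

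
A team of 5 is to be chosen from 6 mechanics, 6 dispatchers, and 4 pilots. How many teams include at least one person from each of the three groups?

3084

Total 5-person selections from all 16: C(16,5) = 4368.
Subtract selections that omit an entire group: no mechanics → C(10,5) = 252; no dispatchers → C(10,5) = 252; no pilots → C(12,5) = 792.
Add back selections omitting two groups (i.e. drawn from a single group): C(6,5) + C(6,5) + C(4,5) = 12.
By inclusion–exclusion: 4368 − 1296 + 12 = 3084.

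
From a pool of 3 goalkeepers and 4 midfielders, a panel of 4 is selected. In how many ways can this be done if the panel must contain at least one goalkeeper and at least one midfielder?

Unrestricted: C(7,4) = 35 ways to pick any 4 of the 7.
Subtract selections that omit an entire group: no goalkeepers → C(4,4) = 1; no midfielders → C(3,4) = 0.
Both groups omitted at once is impossible, so 35 − 1 = 34.

34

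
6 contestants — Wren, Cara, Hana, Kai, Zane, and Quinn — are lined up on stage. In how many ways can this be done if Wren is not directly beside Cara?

There are 6! = 720 arrangements in all. If Wren and Cara are adjacent, merging them into one block gives 2·(5)! = 240 arrangements.
Complementary counting: 720 − 240 = 480.

480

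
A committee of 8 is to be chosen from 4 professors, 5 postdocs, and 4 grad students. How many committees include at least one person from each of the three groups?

1268

With no constraint there are C(13,8) = 1287 possible selections.
Selections missing a whole group: no professors → C(9,8) = 9; no postdocs → C(8,8) = 1; no grad students → C(9,8) = 9.
Add back selections omitting two groups (i.e. drawn from a single group): C(4,8) + C(5,8) + C(4,8) = 0.
By inclusion–exclusion: 1287 − 19 + 0 = 1268.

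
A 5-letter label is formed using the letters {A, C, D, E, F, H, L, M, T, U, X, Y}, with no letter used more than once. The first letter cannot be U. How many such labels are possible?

87120

The first letter has 12−1 = 11 choices (anything except U).
The remaining 4 letters are filled from the other 11 symbols without repetition: 11 × 10 × 9 × 8 = 7920.
Total: 11 × 7920 = 87120.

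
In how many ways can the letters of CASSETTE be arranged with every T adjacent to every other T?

1260

Treat the 2 copies of T as a single block. The multiset to arrange is then {TT, A, C, E, E, S, S}, 7 items in all.
That gives (7)!/(2!·2!) = 1260 arrangements.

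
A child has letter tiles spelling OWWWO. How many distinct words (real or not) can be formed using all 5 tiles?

10

The 5 letters of OWWWO have repeats: O appearing twice and W appearing 3 times.
Dividing 5! = 120 by 3!·2! = 12 for the repeated letters gives 10.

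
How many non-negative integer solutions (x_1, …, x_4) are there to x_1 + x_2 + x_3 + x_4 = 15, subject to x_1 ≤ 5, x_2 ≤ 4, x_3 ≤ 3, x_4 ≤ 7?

34

By stars and bars, unrestricted non-negative solutions to x_1+…+x_4 = 15 number C(15+3,3) = 816.
Subtract solutions that violate a single cap (substitute x_i' = x_i − (cap_i+1)): x_1 ≥ 6 gives C(12,3) = 220; x_2 ≥ 5 gives C(13,3) = 286; x_3 ≥ 4 gives C(14,3) = 364; x_4 ≥ 8 gives C(10,3) = 120. Together 990.
Add back pairs where two caps are both exceeded: 35 + 56 + 4 + 84 + 10 + 20 = 209.
Subtract triples: 1 + 0 + 0 + 0 = 1.
By inclusion–exclusion the count is 816 − 990 + 209 − 1 = 34.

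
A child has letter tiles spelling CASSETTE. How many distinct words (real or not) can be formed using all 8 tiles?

5040

Letter multiplicities in CASSETTE: A×1, C×1, E×2, S×2, T×2.
Dividing 8! = 40320 by 2!·2!·2! = 8 for the repeated letters gives 5040.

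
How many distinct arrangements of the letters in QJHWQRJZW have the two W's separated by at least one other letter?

35280

There are 9!/(2!·2!·2!) = 45360 arrangements of QJHWQRJZW in total.
If the two W's are adjacent, glue them into one block, leaving 8 items to arrange: (8)!/(2!·2!) = 10080 ways.
Hence 45360 − 10080 = 35280.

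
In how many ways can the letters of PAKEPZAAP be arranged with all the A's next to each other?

840

Treat the 3 copies of A as a single block. The multiset to arrange is then {AAA, E, K, P, P, P, Z}, 7 items in all.
That gives (7)!/(3!) = 840 arrangements.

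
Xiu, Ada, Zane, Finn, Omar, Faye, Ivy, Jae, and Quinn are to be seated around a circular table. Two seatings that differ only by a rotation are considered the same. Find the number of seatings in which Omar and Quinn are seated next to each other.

Glue Omar and Quinn into a block (2 internal orders). Seating 8 units around a circle gives (7)! arrangements.
So 2 × (7)! = 2 × 5040 = 10080.

10080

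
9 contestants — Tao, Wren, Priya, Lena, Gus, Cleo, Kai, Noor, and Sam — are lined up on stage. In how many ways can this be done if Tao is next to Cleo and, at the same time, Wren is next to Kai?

20160

Treat {Tao,Cleo} as one block (2 orders) and {Wren,Kai} as another (2 orders).
That leaves 7 units to arrange: 2 × 2 × 7! = 4 × 5040 = 20160.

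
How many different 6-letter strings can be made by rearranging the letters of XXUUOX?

The 6 letters of XXUUOX have repeats: U appearing twice and X appearing 3 times.
So there are 6! / (3!·2!) = 60 distinguishable arrangements.

60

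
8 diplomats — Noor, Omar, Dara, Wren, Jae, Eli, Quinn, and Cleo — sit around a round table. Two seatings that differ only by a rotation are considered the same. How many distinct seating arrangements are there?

Fix one person's seat to break rotational symmetry; the remaining 7 people can be arranged in (7)! = 5040 ways.

5040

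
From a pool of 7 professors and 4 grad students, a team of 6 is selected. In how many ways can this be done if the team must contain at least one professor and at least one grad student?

Unrestricted: C(11,6) = 462 ways to pick any 6 of the 11.
Subtract selections that omit an entire group: no professors → C(4,6) = 0; no grad students → C(7,6) = 7.
Both groups omitted at once is impossible, so 462 − 7 = 455.

455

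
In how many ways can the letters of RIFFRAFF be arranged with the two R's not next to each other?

Total arrangements of RIFFRAFF: 8!/(4!·2!) = 840.
Arrangements with the R's together: treat RR as one letter, giving (7)!/(4!) = 210.
Subtracting, 840 − 210 = 630 arrangements keep the R's apart.

630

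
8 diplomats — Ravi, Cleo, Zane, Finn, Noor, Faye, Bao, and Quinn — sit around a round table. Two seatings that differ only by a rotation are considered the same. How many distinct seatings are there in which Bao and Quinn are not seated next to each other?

3600

All circular seatings of 8 people number (7)! = 5040.
Seatings with Bao beside Quinn: treat them as a block with 2 internal orders, giving 2 × (6)! = 1440.
Subtracting, 5040 − 1440 = 3600.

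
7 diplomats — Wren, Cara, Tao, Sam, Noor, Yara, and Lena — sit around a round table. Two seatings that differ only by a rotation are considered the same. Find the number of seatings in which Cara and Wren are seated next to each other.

Treat {Cara, Wren} as one unit (2 internal orders) and seat the resulting 6 units around the table: (5)! circular arrangements.
So 2 × (5)! = 2 × 120 = 240.

240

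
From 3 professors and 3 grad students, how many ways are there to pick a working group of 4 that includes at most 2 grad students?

Split by how many grad students are chosen (0 through 2).
Sum: C(3,0)·C(3,4) + C(3,1)·C(3,3) + C(3,2)·C(3,2) = 0 + 3 + 9 = 12.

12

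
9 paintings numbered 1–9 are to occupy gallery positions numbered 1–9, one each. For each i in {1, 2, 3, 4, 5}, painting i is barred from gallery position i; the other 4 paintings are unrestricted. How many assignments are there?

Let Aᵢ (for 1 ≤ i ≤ 5) be the placements that put painting i in its forbidden gallery position. Any j of these fix j positions, leaving (9−j)! ways to fill the rest, and there are C(5,j) ways to pick which j.
By inclusion–exclusion, the number of valid placements is Σ_{j=0}^{5} (−1)^j C(5,j)·(9−j)!.
Computing: 362880 − 201600 + 50400 − 7200 + 600 − 24 = 205056.

205056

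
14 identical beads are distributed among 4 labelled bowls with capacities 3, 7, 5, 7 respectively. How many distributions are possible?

Ignoring the caps, the number of non-negative solutions to x_1+…+x_4 = 14 is C(17,3) = 680.
Subtract solutions that violate a single cap (substitute x_i' = x_i − (cap_i+1)): x_1 ≥ 4 gives C(13,3) = 286; x_2 ≥ 8 gives C(9,3) = 84; x_3 ≥ 6 gives C(11,3) = 165; x_4 ≥ 8 gives C(9,3) = 84. Together 619.
Add back pairs where two caps are both exceeded: 10 + 35 + 10 + 1 + 0 + 1 = 57.
By inclusion–exclusion the count is 680 − 619 + 57 = 118.

118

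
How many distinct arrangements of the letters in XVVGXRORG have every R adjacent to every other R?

5040

Treat the 2 copies of R as a single block. The multiset to arrange is then {RR, G, G, O, V, V, X, X}, 8 items in all.
That gives (8)!/(2!·2!·2!) = 5040 arrangements.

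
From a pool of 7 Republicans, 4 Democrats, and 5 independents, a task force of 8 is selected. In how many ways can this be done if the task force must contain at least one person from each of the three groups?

12201

Total 8-person selections from all 16: C(16,8) = 12870.
Subtract selections that omit an entire group: no Republicans → C(9,8) = 9; no Democrats → C(12,8) = 495; no independents → C(11,8) = 165.
Add back selections omitting two groups (i.e. drawn from a single group): C(7,8) + C(4,8) + C(5,8) = 0.
By inclusion–exclusion: 12870 − 669 + 0 = 12201.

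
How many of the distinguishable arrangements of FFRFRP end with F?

30

With the last slot taken by F, it remains to arrange the other 5 letters (FRFRP).
Those 5 letters have F appearing twice and R appearing twice, giving (5)!/(2!·2!) = 30.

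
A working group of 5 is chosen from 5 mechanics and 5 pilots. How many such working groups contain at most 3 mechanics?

Split by how many mechanics are chosen (0 through 3).
Sum: C(5,0)·C(5,5) + C(5,1)·C(5,4) + C(5,2)·C(5,3) + C(5,3)·C(5,2) = 1 + 25 + 100 + 100 = 226.

226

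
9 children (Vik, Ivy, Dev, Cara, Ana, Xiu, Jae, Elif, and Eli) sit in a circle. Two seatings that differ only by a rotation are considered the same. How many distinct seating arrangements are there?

40320

Around a circle, 9 distinct people have 9!/9 = (8)! = 40320 rotationally distinct seatings.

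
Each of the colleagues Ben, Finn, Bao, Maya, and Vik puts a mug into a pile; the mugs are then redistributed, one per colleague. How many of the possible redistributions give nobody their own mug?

This is the derangement count D_5: permutations of 5 items with no fixed point.
By inclusion–exclusion this is Σ_{j=0}^{5} (−1)^j C(5,j)·(5−j)!.
Computing: 120 − 120 + 60 − 20 + 5 − 1 = 44.

44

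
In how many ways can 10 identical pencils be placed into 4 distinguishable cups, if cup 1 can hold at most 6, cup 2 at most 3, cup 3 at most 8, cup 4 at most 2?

79

Ignoring the caps, the number of non-negative solutions to x_1+…+x_4 = 10 is C(13,3) = 286.
Subtract solutions that violate a single cap (substitute x_i' = x_i − (cap_i+1)): x_1 ≥ 7 gives C(6,3) = 20; x_2 ≥ 4 gives C(9,3) = 84; x_3 ≥ 9 gives C(4,3) = 4; x_4 ≥ 3 gives C(10,3) = 120. Together 228.
Add back pairs where two caps are both exceeded: 0 + 0 + 1 + 0 + 20 + 0 = 21.
By inclusion–exclusion the count is 286 − 228 + 21 = 79.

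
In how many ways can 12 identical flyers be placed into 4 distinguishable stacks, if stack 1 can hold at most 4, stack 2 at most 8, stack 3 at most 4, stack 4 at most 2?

56

By stars and bars, unrestricted non-negative solutions to x_1+…+x_4 = 12 number C(12+3,3) = 455.
Subtract solutions that violate a single cap (substitute x_i' = x_i − (cap_i+1)): x_1 ≥ 5 gives C(10,3) = 120; x_2 ≥ 9 gives C(6,3) = 20; x_3 ≥ 5 gives C(10,3) = 120; x_4 ≥ 3 gives C(12,3) = 220. Together 480.
Add back pairs where two caps are both exceeded: 0 + 10 + 35 + 0 + 1 + 35 = 81.
By inclusion–exclusion the count is 455 − 480 + 81 = 56.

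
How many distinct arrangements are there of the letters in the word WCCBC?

20

Letter multiplicities in WCCBC: B×1, C×3, W×1.
Dividing 5! = 120 by 3! = 6 for the repeated letters gives 20.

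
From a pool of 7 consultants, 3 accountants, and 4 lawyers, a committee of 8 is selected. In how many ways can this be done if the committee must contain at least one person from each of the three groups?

2793

Total 8-person selections from all 14: C(14,8) = 3003.
Selections missing a whole group: no consultants → C(7,8) = 0; no accountants → C(11,8) = 165; no lawyers → C(10,8) = 45.
Add back selections omitting two groups (i.e. drawn from a single group): C(7,8) + C(3,8) + C(4,8) = 0.
By inclusion–exclusion: 3003 − 210 + 0 = 2793.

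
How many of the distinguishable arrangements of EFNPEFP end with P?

With the last slot taken by P, it remains to arrange the other 6 letters (EFNEFP).
Those 6 letters have E appearing twice and F appearing twice, giving (6)!/(2!·2!) = 180.

180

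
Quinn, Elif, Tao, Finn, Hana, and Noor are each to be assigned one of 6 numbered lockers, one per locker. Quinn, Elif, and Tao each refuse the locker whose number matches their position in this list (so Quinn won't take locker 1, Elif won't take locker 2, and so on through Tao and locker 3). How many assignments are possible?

Let Aᵢ (for i ∈ {1, 2, 3}) be the placements that put person i in their forbidden locker. Any j of these fix j positions, leaving (6−j)! ways to fill the rest, and there are C(3,j) ways to pick which j.
By inclusion–exclusion, the number of valid placements is Σ_{j=0}^{3} (−1)^j C(3,j)·(6−j)!.
Computing: 720 − 360 + 72 − 6 = 426.

426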